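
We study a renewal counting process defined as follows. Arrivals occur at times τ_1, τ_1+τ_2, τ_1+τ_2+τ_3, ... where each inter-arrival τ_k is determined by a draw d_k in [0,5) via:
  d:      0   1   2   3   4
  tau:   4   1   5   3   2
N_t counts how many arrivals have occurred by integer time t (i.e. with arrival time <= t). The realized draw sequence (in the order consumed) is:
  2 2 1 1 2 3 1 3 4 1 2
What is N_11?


draw d_1=2: τ_1=5, arrival time A_1=5
draw d_2=2: τ_2=5, arrival time A_2=10
draw d_3=1: τ_3=1, arrival time A_3=11
draw d_4=1: τ_4=1, arrival time A_4=12
draw d_5=2: τ_5=5, arrival time A_5=17
draw d_6=3: τ_6=3, arrival time A_6=20
draw d_7=1: τ_7=1, arrival time A_7=21
draw d_8=3: τ_8=3, arrival time A_8=24
draw d_9=4: τ_9=2, arrival time A_9=26
draw d_10=1: τ_10=1, arrival time A_10=27
draw d_11=2: τ_11=5, arrival time A_11=32
N_t over t=0..11: 0:0 1:0 2:0 3:0 4:0 5:1 6:1 7:1 8:1 9:1 10:2 11:3

3


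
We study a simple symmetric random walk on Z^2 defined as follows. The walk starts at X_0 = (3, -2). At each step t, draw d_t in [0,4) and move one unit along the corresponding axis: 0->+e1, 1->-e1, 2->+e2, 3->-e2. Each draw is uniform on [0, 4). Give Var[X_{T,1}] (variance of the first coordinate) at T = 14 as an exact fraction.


Outcome values over d=0..3: [1, -1, 0, 0]
Σy = 0, Σy² = 2, M = 4
μ = 0/4 = 0,  σ² = 2/4 − (0)² = 1/2
Independent increments: Var[X_14] = 14·σ² = 14·(1/2) = 7

7


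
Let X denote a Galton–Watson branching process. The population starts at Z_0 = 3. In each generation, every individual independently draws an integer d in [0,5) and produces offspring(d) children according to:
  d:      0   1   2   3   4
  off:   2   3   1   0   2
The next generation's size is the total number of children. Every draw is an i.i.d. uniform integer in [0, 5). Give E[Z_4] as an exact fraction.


12288/625

Outcome values over d=0..4: [2, 3, 1, 0, 2]
Σy = 8, Σy² = 18, M = 5
μ = 8/5 = 8/5,  σ² = 18/5 − (8/5)² = 26/25
E[Z_0] = 3
E[Z_1] = 8/5·E[Z_0] = 24/5
E[Z_2] = 8/5·E[Z_1] = 192/25
E[Z_3] = 8/5·E[Z_2] = 1536/125
E[Z_4] = 8/5·E[Z_3] = 12288/625


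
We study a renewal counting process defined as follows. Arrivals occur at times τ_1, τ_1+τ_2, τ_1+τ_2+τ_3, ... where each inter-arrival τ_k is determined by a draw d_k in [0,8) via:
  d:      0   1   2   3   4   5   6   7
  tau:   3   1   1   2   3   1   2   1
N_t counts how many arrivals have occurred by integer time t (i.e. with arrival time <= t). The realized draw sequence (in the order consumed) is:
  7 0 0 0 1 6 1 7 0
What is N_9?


draw d_1=7: τ_1=1, arrival time A_1=1
draw d_2=0: τ_2=3, arrival time A_2=4
draw d_3=0: τ_3=3, arrival time A_3=7
draw d_4=0: τ_4=3, arrival time A_4=10
draw d_5=1: τ_5=1, arrival time A_5=11
draw d_6=6: τ_6=2, arrival time A_6=13
draw d_7=1: τ_7=1, arrival time A_7=14
draw d_8=7: τ_8=1, arrival time A_8=15
draw d_9=0: τ_9=3, arrival time A_9=18
N_t over t=0..9: 0:0 1:1 2:1 3:1 4:2 5:2 6:2 7:3 8:3 9:3

3


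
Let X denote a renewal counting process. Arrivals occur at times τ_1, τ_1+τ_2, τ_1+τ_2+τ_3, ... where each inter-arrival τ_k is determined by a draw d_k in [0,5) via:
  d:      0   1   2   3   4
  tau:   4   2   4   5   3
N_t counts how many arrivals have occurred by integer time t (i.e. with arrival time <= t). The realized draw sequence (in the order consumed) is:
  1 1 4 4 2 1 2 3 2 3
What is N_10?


4

draw d_1=1: τ_1=2, arrival time A_1=2
draw d_2=1: τ_2=2, arrival time A_2=4
draw d_3=4: τ_3=3, arrival time A_3=7
draw d_4=4: τ_4=3, arrival time A_4=10
draw d_5=2: τ_5=4, arrival time A_5=14
draw d_6=1: τ_6=2, arrival time A_6=16
draw d_7=2: τ_7=4, arrival time A_7=20
draw d_8=3: τ_8=5, arrival time A_8=25
draw d_9=2: τ_9=4, arrival time A_9=29
draw d_10=3: τ_10=5, arrival time A_10=34
N_t over t=0..10: 0:0 1:0 2:1 3:1 4:2 5:2 6:2 7:3 8:3 9:3 10:4


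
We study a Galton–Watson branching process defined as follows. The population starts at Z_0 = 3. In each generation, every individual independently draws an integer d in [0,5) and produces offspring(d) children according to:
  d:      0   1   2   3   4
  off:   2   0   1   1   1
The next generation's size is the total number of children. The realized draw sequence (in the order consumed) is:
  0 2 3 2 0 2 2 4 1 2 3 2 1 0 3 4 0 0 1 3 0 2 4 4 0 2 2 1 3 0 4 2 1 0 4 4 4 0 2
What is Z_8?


gen 0: Z_0=3, draws=[0, 2, 3], offspring=[2, 1, 1], Z_1=4
gen 1: Z_1=4, draws=[2, 0, 2, 2], offspring=[1, 2, 1, 1], Z_2=5
gen 2: Z_2=5, draws=[4, 1, 2, 3, 2], offspring=[1, 0, 1, 1, 1], Z_3=4
gen 3: Z_3=4, draws=[1, 0, 3, 4], offspring=[0, 2, 1, 1], Z_4=4
gen 4: Z_4=4, draws=[0, 0, 1, 3], offspring=[2, 2, 0, 1], Z_5=5
gen 5: Z_5=5, draws=[0, 2, 4, 4, 0], offspring=[2, 1, 1, 1, 2], Z_6=7
gen 6: Z_6=7, draws=[2, 2, 1, 3, 0, 4, 2], offspring=[1, 1, 0, 1, 2, 1, 1], Z_7=7
gen 7: Z_7=7, draws=[1, 0, 4, 4, 4, 0, 2], offspring=[0, 2, 1, 1, 1, 2, 1], Z_8=8

8


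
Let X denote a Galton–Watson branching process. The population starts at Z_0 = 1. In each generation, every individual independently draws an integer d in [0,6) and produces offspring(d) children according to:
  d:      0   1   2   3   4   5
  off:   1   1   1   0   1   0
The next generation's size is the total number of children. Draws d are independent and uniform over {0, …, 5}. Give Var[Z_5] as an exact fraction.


6752/59049

Outcome values over d=0..5: [1, 1, 1, 0, 1, 0]
Σy = 4, Σy² = 4, M = 6
μ = 4/6 = 2/3,  σ² = 4/6 − (2/3)² = 2/9
V_0 = 0, E_0 = 1
V_1 = 2/9·E_0 + (2/3)²·V_0 = 2/9;  E_1 = 2/3
V_2 = 2/9·E_1 + (2/3)²·V_1 = 20/81;  E_2 = 4/9
V_3 = 2/9·E_2 + (2/3)²·V_2 = 152/729;  E_3 = 8/27
V_4 = 2/9·E_3 + (2/3)²·V_3 = 1040/6561;  E_4 = 16/81
V_5 = 2/9·E_4 + (2/3)²·V_4 = 6752/59049;  E_5 = 32/243


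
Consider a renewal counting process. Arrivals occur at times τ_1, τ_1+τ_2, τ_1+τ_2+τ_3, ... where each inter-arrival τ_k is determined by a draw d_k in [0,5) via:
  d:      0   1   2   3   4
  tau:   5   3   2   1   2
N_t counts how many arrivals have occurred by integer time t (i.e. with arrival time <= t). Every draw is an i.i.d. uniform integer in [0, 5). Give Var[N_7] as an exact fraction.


5271085094/6103515625

Inter-arrival values over d=0..4: [5, 3, 2, 1, 2]
Each d has probability 1/5, so the pmf of τ is: f(1) = 1/5, f(2) = 2/5, f(3) = 1/5, f(5) = 1/5
Let p_n(j) = P(N_n = j), with p_0 = [1]. Condition on τ_1: p_n(0) = P(τ > n), and for j >= 1, p_n(j) = Σ_{k<=n} f(k)·p_{n−k}(j−1)
p_1 = [4/5, 1/5]  (j = 0..1)
p_2 = [2/5, 14/25, 1/25]  (j = 0..2)
p_3 = [1/5, 3/5, 24/125, 1/125]  (j = 0..3)
p_4 = [1/5, 9/25, 48/125, 34/625, 1/625]  (j = 0..4)
p_5 = [0, 2/5, 53/125, 101/625, 44/3125, 1/3125]  (j = 0..5)
p_6 = [0, 7/25, 48/125, 173/625, 174/3125, 54/15625, 1/15625]  (j = 0..6)
p_7 = [0, 3/25, 2/5, 207/625, 409/3125, 267/15625, 64/78125, 1/78125]  (j = 0..7)
E[N_7] = Σ j·p_7(j) = 197466/78125;  E[N_7²] = Σ j²·p_7(j) = 566578/78125
Var[N_7] = 566578/78125 − (197466/78125)² = 5271085094/6103515625


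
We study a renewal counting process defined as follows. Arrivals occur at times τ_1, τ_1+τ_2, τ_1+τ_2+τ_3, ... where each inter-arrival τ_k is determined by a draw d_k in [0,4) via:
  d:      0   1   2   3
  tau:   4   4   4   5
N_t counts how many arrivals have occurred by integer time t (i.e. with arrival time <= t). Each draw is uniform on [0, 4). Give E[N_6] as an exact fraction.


Inter-arrival values over d=0..3: [4, 4, 4, 5]
Each d has probability 1/4, so the pmf of τ is: f(4) = 3/4, f(5) = 1/4
Renewal equation for m(n) = E[N_n]: condition on τ_1 = k (if k <= n, one arrival plus a fresh copy on the remaining n−k steps): m(n) = F(n) + Σ_{k<=n} f(k)·m(n−k), where F(n) = P(τ <= n) and m(0) = 0
m(1) = F(1) = 0
m(2) = F(2) = 0
m(3) = F(3) = 0
m(4) = F(4) = 3/4
m(5) = F(5) = 1
m(6) = F(6) = 1
E[N_6] = m(6) = 1

1


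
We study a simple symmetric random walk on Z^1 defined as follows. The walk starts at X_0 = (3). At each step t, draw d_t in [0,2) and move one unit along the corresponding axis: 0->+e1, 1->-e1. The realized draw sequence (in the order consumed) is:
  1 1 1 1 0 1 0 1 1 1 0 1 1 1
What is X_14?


t=0: X=(3), d=1 → -e1, X_1=(2)
t=1: X=(2), d=1 → -e1, X_2=(1)
t=2: X=(1), d=1 → -e1, X_3=(0)
t=3: X=(0), d=1 → -e1, X_4=(-1)
t=4: X=(-1), d=0 → +e1, X_5=(0)
t=5: X=(0), d=1 → -e1, X_6=(-1)
t=6: X=(-1), d=0 → +e1, X_7=(0)
t=7: X=(0), d=1 → -e1, X_8=(-1)
t=8: X=(-1), d=1 → -e1, X_9=(-2)
t=9: X=(-2), d=1 → -e1, X_10=(-3)
t=10: X=(-3), d=0 → +e1, X_11=(-2)
t=11: X=(-2), d=1 → -e1, X_12=(-3)
t=12: X=(-3), d=1 → -e1, X_13=(-4)
t=13: X=(-4), d=1 → -e1, X_14=(-5)

(-5)


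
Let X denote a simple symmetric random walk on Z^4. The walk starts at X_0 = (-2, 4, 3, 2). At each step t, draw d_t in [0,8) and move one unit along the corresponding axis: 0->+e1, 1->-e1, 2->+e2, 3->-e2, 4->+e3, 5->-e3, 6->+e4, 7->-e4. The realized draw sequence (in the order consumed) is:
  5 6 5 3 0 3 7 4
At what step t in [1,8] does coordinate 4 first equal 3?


t=0: X=(-2, 4, 3, 2), d=5 → -e3, X_1=(-2, 4, 2, 2)
t=1: X=(-2, 4, 2, 2), d=6 → +e4, X_2=(-2, 4, 2, 3)
t=2: X=(-2, 4, 2, 3), d=5 → -e3, X_3=(-2, 4, 1, 3)
t=3: X=(-2, 4, 1, 3), d=3 → -e2, X_4=(-2, 3, 1, 3)
t=4: X=(-2, 3, 1, 3), d=0 → +e1, X_5=(-1, 3, 1, 3)
t=5: X=(-1, 3, 1, 3), d=3 → -e2, X_6=(-1, 2, 1, 3)
t=6: X=(-1, 2, 1, 3), d=7 → -e4, X_7=(-1, 2, 1, 2)
t=7: X=(-1, 2, 1, 2), d=4 → +e3, X_8=(-1, 2, 2, 2)

2


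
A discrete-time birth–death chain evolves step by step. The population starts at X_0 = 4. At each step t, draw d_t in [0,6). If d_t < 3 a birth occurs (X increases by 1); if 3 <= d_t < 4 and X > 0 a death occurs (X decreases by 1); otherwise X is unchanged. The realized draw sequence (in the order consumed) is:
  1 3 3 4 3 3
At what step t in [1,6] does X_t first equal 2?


5

t=0: X=4, d=1 → birth, X_1=5
t=1: X=5, d=3 → death, X_2=4
t=2: X=4, d=3 → death, X_3=3
t=3: X=3, d=4 → hold, X_4=3
t=4: X=3, d=3 → death, X_5=2
t=5: X=2, d=3 → death, X_6=1


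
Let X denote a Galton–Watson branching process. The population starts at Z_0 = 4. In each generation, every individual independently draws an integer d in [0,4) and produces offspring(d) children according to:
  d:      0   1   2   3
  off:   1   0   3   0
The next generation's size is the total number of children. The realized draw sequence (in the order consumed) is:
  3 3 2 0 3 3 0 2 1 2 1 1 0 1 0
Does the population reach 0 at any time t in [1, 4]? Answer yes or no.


gen 0: Z_0=4, draws=[3, 3, 2, 0], offspring=[0, 0, 3, 1], Z_1=4
gen 1: Z_1=4, draws=[3, 3, 0, 2], offspring=[0, 0, 1, 3], Z_2=4
gen 2: Z_2=4, draws=[1, 2, 1, 1], offspring=[0, 3, 0, 0], Z_3=3
gen 3: Z_3=3, draws=[0, 1, 0], offspring=[1, 0, 1], Z_4=2

no


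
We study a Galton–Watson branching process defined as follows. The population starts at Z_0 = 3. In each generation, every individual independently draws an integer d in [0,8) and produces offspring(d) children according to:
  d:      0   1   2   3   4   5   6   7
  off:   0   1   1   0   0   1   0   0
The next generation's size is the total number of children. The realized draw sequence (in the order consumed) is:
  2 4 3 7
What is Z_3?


0

gen 0: Z_0=3, draws=[2, 4, 3], offspring=[1, 0, 0], Z_1=1
gen 1: Z_1=1, draws=[7], offspring=[0], Z_2=0
gen 2: Z_2=0, draws=[], offspring=[], Z_3=0


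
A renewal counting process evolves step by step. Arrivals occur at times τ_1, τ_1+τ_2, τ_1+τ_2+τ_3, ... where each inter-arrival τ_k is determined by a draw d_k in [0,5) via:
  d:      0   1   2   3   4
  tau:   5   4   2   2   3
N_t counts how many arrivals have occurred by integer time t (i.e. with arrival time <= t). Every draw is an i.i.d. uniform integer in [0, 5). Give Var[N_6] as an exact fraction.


5796/15625

Inter-arrival values over d=0..4: [5, 4, 2, 2, 3]
Each d has probability 1/5, so the pmf of τ is: f(2) = 2/5, f(3) = 1/5, f(4) = 1/5, f(5) = 1/5
Let p_n(j) = P(N_n = j), with p_0 = [1]. Condition on τ_1: p_n(0) = P(τ > n), and for j >= 1, p_n(j) = Σ_{k<=n} f(k)·p_{n−k}(j−1)
p_1 = [1]  (j = 0)
p_2 = [3/5, 2/5]  (j = 0..1)
p_3 = [2/5, 3/5]  (j = 0..1)
p_4 = [1/5, 16/25, 4/25]  (j = 0..2)
p_5 = [0, 17/25, 8/25]  (j = 0..2)
p_6 = [0, 12/25, 57/125, 8/125]  (j = 0..3)
E[N_6] = Σ j·p_6(j) = 198/125;  E[N_6²] = Σ j²·p_6(j) = 72/25
Var[N_6] = 72/25 − (198/125)² = 5796/15625


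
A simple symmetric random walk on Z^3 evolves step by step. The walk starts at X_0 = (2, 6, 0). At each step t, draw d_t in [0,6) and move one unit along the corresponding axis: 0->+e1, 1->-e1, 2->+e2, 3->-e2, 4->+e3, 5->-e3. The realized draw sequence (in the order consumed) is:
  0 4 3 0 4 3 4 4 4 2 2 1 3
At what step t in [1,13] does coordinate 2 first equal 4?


6

t=0: X=(2, 6, 0), d=0 → +e1, X_1=(3, 6, 0)
t=1: X=(3, 6, 0), d=4 → +e3, X_2=(3, 6, 1)
t=2: X=(3, 6, 1), d=3 → -e2, X_3=(3, 5, 1)
t=3: X=(3, 5, 1), d=0 → +e1, X_4=(4, 5, 1)
t=4: X=(4, 5, 1), d=4 → +e3, X_5=(4, 5, 2)
t=5: X=(4, 5, 2), d=3 → -e2, X_6=(4, 4, 2)
t=6: X=(4, 4, 2), d=4 → +e3, X_7=(4, 4, 3)
t=7: X=(4, 4, 3), d=4 → +e3, X_8=(4, 4, 4)
t=8: X=(4, 4, 4), d=4 → +e3, X_9=(4, 4, 5)
t=9: X=(4, 4, 5), d=2 → +e2, X_10=(4, 5, 5)
t=10: X=(4, 5, 5), d=2 → +e2, X_11=(4, 6, 5)
t=11: X=(4, 6, 5), d=1 → -e1, X_12=(3, 6, 5)
t=12: X=(3, 6, 5), d=3 → -e2, X_13=(3, 5, 5)


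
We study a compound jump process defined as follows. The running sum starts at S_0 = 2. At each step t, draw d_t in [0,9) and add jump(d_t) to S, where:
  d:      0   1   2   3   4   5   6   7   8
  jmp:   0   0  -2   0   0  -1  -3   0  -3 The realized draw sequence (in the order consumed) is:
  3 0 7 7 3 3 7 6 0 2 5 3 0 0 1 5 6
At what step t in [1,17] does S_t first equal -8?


t=0: S=2, d=3, jump=0, S_1=2
t=1: S=2, d=0, jump=0, S_2=2
t=2: S=2, d=7, jump=0, S_3=2
t=3: S=2, d=7, jump=0, S_4=2
t=4: S=2, d=3, jump=0, S_5=2
t=5: S=2, d=3, jump=0, S_6=2
t=6: S=2, d=7, jump=0, S_7=2
t=7: S=2, d=6, jump=-3, S_8=-1
t=8: S=-1, d=0, jump=0, S_9=-1
t=9: S=-1, d=2, jump=-2, S_10=-3
t=10: S=-3, d=5, jump=-1, S_11=-4
t=11: S=-4, d=3, jump=0, S_12=-4
t=12: S=-4, d=0, jump=0, S_13=-4
t=13: S=-4, d=0, jump=0, S_14=-4
t=14: S=-4, d=1, jump=0, S_15=-4
t=15: S=-4, d=5, jump=-1, S_16=-5
t=16: S=-5, d=6, jump=-3, S_17=-8

17


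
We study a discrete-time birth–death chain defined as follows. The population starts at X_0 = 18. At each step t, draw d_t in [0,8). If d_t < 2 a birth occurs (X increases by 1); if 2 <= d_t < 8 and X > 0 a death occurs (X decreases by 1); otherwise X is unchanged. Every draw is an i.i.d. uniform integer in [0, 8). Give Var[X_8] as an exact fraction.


6

X can drop by at most 1 per step and X_0 = 18 > T = 8, so X_t >= 18 − t >= 10 > 0 for every t <= 8: the floor at 0 (the 'and X > 0' condition) never binds. Hence X_8 = X_0 + Σ_{t<8} Y_t with i.i.d. increments Y_t = y(d_t) ∈ {+1, −1, 0}.
Outcome values over d=0..7: [1, 1, -1, -1, -1, -1, -1, -1]
Σy = -4, Σy² = 8, M = 8
μ = -4/8 = -1/2,  σ² = 8/8 − (-1/2)² = 3/4
Independent increments: Var[X_8] = 8·σ² = 8·(3/4) = 6


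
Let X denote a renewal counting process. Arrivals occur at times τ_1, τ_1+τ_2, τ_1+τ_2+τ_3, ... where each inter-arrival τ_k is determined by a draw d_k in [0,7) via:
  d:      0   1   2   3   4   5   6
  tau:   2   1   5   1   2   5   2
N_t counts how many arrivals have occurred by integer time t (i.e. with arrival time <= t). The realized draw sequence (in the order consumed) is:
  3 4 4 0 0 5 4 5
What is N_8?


draw d_1=3: τ_1=1, arrival time A_1=1
draw d_2=4: τ_2=2, arrival time A_2=3
draw d_3=4: τ_3=2, arrival time A_3=5
draw d_4=0: τ_4=2, arrival time A_4=7
draw d_5=0: τ_5=2, arrival time A_5=9
draw d_6=5: τ_6=5, arrival time A_6=14
draw d_7=4: τ_7=2, arrival time A_7=16
draw d_8=5: τ_8=5, arrival time A_8=21
N_t over t=0..8: 0:0 1:1 2:1 3:2 4:2 5:3 6:3 7:4 8:4

4


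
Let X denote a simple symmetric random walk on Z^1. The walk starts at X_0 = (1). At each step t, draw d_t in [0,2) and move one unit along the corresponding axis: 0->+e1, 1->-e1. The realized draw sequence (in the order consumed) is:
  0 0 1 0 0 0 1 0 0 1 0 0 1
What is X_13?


(6)

t=0: X=(1), d=0 → +e1, X_1=(2)
t=1: X=(2), d=0 → +e1, X_2=(3)
t=2: X=(3), d=1 → -e1, X_3=(2)
t=3: X=(2), d=0 → +e1, X_4=(3)
t=4: X=(3), d=0 → +e1, X_5=(4)
t=5: X=(4), d=0 → +e1, X_6=(5)
t=6: X=(5), d=1 → -e1, X_7=(4)
t=7: X=(4), d=0 → +e1, X_8=(5)
t=8: X=(5), d=0 → +e1, X_9=(6)
t=9: X=(6), d=1 → -e1, X_10=(5)
t=10: X=(5), d=0 → +e1, X_11=(6)
t=11: X=(6), d=0 → +e1, X_12=(7)
t=12: X=(7), d=1 → -e1, X_13=(6)


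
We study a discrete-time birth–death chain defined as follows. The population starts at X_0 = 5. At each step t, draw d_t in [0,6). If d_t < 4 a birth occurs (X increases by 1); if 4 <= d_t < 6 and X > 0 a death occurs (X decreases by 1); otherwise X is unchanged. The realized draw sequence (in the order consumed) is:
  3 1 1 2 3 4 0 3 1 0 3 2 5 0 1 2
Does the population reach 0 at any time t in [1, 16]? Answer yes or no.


t=0: X=5, d=3 → birth, X_1=6
t=1: X=6, d=1 → birth, X_2=7
t=2: X=7, d=1 → birth, X_3=8
t=3: X=8, d=2 → birth, X_4=9
t=4: X=9, d=3 → birth, X_5=10
t=5: X=10, d=4 → death, X_6=9
t=6: X=9, d=0 → birth, X_7=10
t=7: X=10, d=3 → birth, X_8=11
t=8: X=11, d=1 → birth, X_9=12
t=9: X=12, d=0 → birth, X_10=13
t=10: X=13, d=3 → birth, X_11=14
t=11: X=14, d=2 → birth, X_12=15
t=12: X=15, d=5 → death, X_13=14
t=13: X=14, d=0 → birth, X_14=15
t=14: X=15, d=1 → birth, X_15=16
t=15: X=16, d=2 → birth, X_16=17

no


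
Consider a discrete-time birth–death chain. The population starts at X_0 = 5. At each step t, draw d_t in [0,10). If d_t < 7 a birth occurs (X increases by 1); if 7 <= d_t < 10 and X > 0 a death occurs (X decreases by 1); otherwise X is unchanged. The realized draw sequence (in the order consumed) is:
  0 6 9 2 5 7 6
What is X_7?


t=0: X=5, d=0 → birth, X_1=6
t=1: X=6, d=6 → birth, X_2=7
t=2: X=7, d=9 → death, X_3=6
t=3: X=6, d=2 → birth, X_4=7
t=4: X=7, d=5 → birth, X_5=8
t=5: X=8, d=7 → death, X_6=7
t=6: X=7, d=6 → birth, X_7=8

8


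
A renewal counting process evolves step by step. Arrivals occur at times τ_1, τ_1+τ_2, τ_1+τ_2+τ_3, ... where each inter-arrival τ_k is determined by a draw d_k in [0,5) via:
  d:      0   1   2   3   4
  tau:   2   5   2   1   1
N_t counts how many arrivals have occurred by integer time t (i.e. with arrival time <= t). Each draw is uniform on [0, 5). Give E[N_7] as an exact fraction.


245793/78125

Inter-arrival values over d=0..4: [2, 5, 2, 1, 1]
Each d has probability 1/5, so the pmf of τ is: f(1) = 2/5, f(2) = 2/5, f(5) = 1/5
Renewal equation for m(n) = E[N_n]: condition on τ_1 = k (if k <= n, one arrival plus a fresh copy on the remaining n−k steps): m(n) = F(n) + Σ_{k<=n} f(k)·m(n−k), where F(n) = P(τ <= n) and m(0) = 0
m(1) = F(1) = 2/5
m(2) = F(2) + f(1)·m(1) = 4/5 + 2/5·2/5 = 24/25
m(3) = F(3) + f(1)·m(2) + f(2)·m(1) = 4/5 + 2/5·24/25 + 2/5·2/5 = 168/125
m(4) = F(4) + f(1)·m(3) + f(2)·m(2) = 4/5 + 2/5·168/125 + 2/5·24/25 = 1076/625
m(5) = F(5) + f(1)·m(4) + f(2)·m(3) = 1 + 2/5·1076/625 + 2/5·168/125 = 6957/3125
m(6) = F(6) + f(1)·m(5) + f(2)·m(4) + f(5)·m(1) = 1 + 2/5·6957/3125 + 2/5·1076/625 + 1/5·2/5 = 41549/15625
m(7) = F(7) + f(1)·m(6) + f(2)·m(5) + f(5)·m(2) = 1 + 2/5·41549/15625 + 2/5·6957/3125 + 1/5·24/25 = 245793/78125
E[N_7] = m(7) = 245793/78125


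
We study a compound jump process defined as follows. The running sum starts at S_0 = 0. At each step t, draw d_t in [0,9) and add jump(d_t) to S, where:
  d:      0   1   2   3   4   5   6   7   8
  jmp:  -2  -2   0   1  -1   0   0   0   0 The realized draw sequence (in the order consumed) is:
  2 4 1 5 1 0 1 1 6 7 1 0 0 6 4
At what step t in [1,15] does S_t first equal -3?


3

t=0: S=0, d=2, jump=0, S_1=0
t=1: S=0, d=4, jump=-1, S_2=-1
t=2: S=-1, d=1, jump=-2, S_3=-3
t=3: S=-3, d=5, jump=0, S_4=-3
t=4: S=-3, d=1, jump=-2, S_5=-5
t=5: S=-5, d=0, jump=-2, S_6=-7
t=6: S=-7, d=1, jump=-2, S_7=-9
t=7: S=-9, d=1, jump=-2, S_8=-11
t=8: S=-11, d=6, jump=0, S_9=-11
t=9: S=-11, d=7, jump=0, S_10=-11
t=10: S=-11, d=1, jump=-2, S_11=-13
t=11: S=-13, d=0, jump=-2, S_12=-15
t=12: S=-15, d=0, jump=-2, S_13=-17
t=13: S=-17, d=6, jump=0, S_14=-17
t=14: S=-17, d=4, jump=-1, S_15=-18


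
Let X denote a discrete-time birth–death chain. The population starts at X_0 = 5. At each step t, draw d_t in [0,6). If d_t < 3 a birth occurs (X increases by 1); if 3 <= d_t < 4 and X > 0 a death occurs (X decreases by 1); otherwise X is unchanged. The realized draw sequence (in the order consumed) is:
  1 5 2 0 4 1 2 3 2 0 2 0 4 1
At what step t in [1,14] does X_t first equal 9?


6

t=0: X=5, d=1 → birth, X_1=6
t=1: X=6, d=5 → hold, X_2=6
t=2: X=6, d=2 → birth, X_3=7
t=3: X=7, d=0 → birth, X_4=8
t=4: X=8, d=4 → hold, X_5=8
t=5: X=8, d=1 → birth, X_6=9
t=6: X=9, d=2 → birth, X_7=10
t=7: X=10, d=3 → death, X_8=9
t=8: X=9, d=2 → birth, X_9=10
t=9: X=10, d=0 → birth, X_10=11
t=10: X=11, d=2 → birth, X_11=12
t=11: X=12, d=0 → birth, X_12=13
t=12: X=13, d=4 → hold, X_13=13
t=13: X=13, d=1 → birth, X_14=14


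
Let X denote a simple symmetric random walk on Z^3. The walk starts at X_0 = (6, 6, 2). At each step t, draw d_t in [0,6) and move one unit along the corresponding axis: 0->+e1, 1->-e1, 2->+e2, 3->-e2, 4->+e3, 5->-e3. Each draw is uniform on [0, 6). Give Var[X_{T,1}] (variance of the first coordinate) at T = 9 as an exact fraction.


3

Outcome values over d=0..5: [1, -1, 0, 0, 0, 0]
Σy = 0, Σy² = 2, M = 6
μ = 0/6 = 0,  σ² = 2/6 − (0)² = 1/3
Independent increments: Var[X_9] = 9·σ² = 9·(1/3) = 3


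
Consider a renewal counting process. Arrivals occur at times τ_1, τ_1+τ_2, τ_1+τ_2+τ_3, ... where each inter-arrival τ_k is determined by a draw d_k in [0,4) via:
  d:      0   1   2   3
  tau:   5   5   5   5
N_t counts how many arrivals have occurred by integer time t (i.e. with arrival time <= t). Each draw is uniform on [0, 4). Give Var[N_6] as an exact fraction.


Inter-arrival values over d=0..3: [5, 5, 5, 5]
Each d has probability 1/4, so the pmf of τ is: f(5) = 1
Let p_n(j) = P(N_n = j), with p_0 = [1]. Condition on τ_1: p_n(0) = P(τ > n), and for j >= 1, p_n(j) = Σ_{k<=n} f(k)·p_{n−k}(j−1)
p_1 = [1]  (j = 0)
p_2 = [1]  (j = 0)
p_3 = [1]  (j = 0)
p_4 = [1]  (j = 0)
p_5 = [0, 1]  (j = 0..1)
p_6 = [0, 1]  (j = 0..1)
E[N_6] = Σ j·p_6(j) = 1;  E[N_6²] = Σ j²·p_6(j) = 1
Var[N_6] = 1 − (1)² = 0

0


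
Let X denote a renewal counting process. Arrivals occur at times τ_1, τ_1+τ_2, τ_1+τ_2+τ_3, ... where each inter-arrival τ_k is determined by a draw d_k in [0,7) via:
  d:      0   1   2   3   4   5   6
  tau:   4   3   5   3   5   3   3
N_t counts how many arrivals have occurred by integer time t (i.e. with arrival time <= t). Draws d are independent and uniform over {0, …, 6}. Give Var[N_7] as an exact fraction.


600/2401

Inter-arrival values over d=0..6: [4, 3, 5, 3, 5, 3, 3]
Each d has probability 1/7, so the pmf of τ is: f(3) = 4/7, f(4) = 1/7, f(5) = 2/7
Let p_n(j) = P(N_n = j), with p_0 = [1]. Condition on τ_1: p_n(0) = P(τ > n), and for j >= 1, p_n(j) = Σ_{k<=n} f(k)·p_{n−k}(j−1)
p_1 = [1]  (j = 0)
p_2 = [1]  (j = 0)
p_3 = [3/7, 4/7]  (j = 0..1)
p_4 = [2/7, 5/7]  (j = 0..1)
p_5 = [0, 1]  (j = 0..1)
p_6 = [0, 33/49, 16/49]  (j = 0..2)
p_7 = [0, 25/49, 24/49]  (j = 0..2)
E[N_7] = Σ j·p_7(j) = 73/49;  E[N_7²] = Σ j²·p_7(j) = 121/49
Var[N_7] = 121/49 − (73/49)² = 600/2401


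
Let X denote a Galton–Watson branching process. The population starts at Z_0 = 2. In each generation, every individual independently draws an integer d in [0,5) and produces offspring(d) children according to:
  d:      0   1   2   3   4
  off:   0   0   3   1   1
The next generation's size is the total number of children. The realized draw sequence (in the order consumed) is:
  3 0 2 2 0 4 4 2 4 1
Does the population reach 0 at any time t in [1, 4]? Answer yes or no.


gen 0: Z_0=2, draws=[3, 0], offspring=[1, 0], Z_1=1
gen 1: Z_1=1, draws=[2], offspring=[3], Z_2=3
gen 2: Z_2=3, draws=[2, 0, 4], offspring=[3, 0, 1], Z_3=4
gen 3: Z_3=4, draws=[4, 2, 4, 1], offspring=[1, 3, 1, 0], Z_4=5

no


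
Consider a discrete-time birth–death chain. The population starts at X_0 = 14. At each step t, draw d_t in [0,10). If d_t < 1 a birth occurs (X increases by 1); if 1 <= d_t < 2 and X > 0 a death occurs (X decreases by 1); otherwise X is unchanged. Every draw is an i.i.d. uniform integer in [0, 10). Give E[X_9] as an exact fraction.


X can drop by at most 1 per step and X_0 = 14 > T = 9, so X_t >= 14 − t >= 5 > 0 for every t <= 9: the floor at 0 (the 'and X > 0' condition) never binds. Hence X_9 = X_0 + Σ_{t<9} Y_t with i.i.d. increments Y_t = y(d_t) ∈ {+1, −1, 0}.
Outcome values over d=0..9: [1, -1, 0, 0, 0, 0, 0, 0, 0, 0]
Σy = 0, Σy² = 2, M = 10
μ = 0/10 = 0,  σ² = 2/10 − (0)² = 1/5
E[X_9] = 14 + 9·(0) = 14

14


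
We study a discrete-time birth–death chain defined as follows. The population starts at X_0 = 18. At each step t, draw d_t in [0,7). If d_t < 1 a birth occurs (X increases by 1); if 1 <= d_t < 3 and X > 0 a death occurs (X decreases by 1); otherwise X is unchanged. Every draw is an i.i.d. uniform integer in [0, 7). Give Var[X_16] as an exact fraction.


X can drop by at most 1 per step and X_0 = 18 > T = 16, so X_t >= 18 − t >= 2 > 0 for every t <= 16: the floor at 0 (the 'and X > 0' condition) never binds. Hence X_16 = X_0 + Σ_{t<16} Y_t with i.i.d. increments Y_t = y(d_t) ∈ {+1, −1, 0}.
Outcome values over d=0..6: [1, -1, -1, 0, 0, 0, 0]
Σy = -1, Σy² = 3, M = 7
μ = -1/7 = -1/7,  σ² = 3/7 − (-1/7)² = 20/49
Independent increments: Var[X_16] = 16·σ² = 16·(20/49) = 320/49

320/49


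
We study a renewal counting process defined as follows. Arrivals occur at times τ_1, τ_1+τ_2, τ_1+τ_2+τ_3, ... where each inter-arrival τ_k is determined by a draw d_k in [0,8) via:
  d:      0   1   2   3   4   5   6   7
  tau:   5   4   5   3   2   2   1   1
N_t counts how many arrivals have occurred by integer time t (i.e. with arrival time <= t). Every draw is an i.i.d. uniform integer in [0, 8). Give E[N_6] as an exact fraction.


Inter-arrival values over d=0..7: [5, 4, 5, 3, 2, 2, 1, 1]
Each d has probability 1/8, so the pmf of τ is: f(1) = 1/4, f(2) = 1/4, f(3) = 1/8, f(4) = 1/8, f(5) = 1/4
Renewal equation for m(n) = E[N_n]: condition on τ_1 = k (if k <= n, one arrival plus a fresh copy on the remaining n−k steps): m(n) = F(n) + Σ_{k<=n} f(k)·m(n−k), where F(n) = P(τ <= n) and m(0) = 0
m(1) = F(1) = 1/4
m(2) = F(2) + f(1)·m(1) = 1/2 + 1/4·1/4 = 9/16
m(3) = F(3) + f(1)·m(2) + f(2)·m(1) = 5/8 + 1/4·9/16 + 1/4·1/4 = 53/64
m(4) = F(4) + f(1)·m(3) + f(2)·m(2) + f(3)·m(1) = 3/4 + 1/4·53/64 + 1/4·9/16 + 1/8·1/4 = 289/256
m(5) = F(5) + f(1)·m(4) + f(2)·m(3) + f(3)·m(2) + f(4)·m(1) = 1 + 1/4·289/256 + 1/4·53/64 + 1/8·9/16 + 1/8·1/4 = 1629/1024
m(6) = F(6) + f(1)·m(5) + f(2)·m(4) + f(3)·m(3) + f(4)·m(2) + f(5)·m(1) = 1 + 1/4·1629/1024 + 1/4·289/256 + 1/8·53/64 + 1/8·9/16 + 1/4·1/4 = 7849/4096
E[N_6] = m(6) = 7849/4096

7849/4096


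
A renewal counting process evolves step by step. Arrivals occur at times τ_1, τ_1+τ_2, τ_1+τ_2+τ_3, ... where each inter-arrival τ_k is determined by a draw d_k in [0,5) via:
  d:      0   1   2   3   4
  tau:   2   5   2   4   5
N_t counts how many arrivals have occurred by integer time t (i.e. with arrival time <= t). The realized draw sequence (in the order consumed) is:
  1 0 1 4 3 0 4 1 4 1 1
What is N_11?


draw d_1=1: τ_1=5, arrival time A_1=5
draw d_2=0: τ_2=2, arrival time A_2=7
draw d_3=1: τ_3=5, arrival time A_3=12
draw d_4=4: τ_4=5, arrival time A_4=17
draw d_5=3: τ_5=4, arrival time A_5=21
draw d_6=0: τ_6=2, arrival time A_6=23
draw d_7=4: τ_7=5, arrival time A_7=28
draw d_8=1: τ_8=5, arrival time A_8=33
draw d_9=4: τ_9=5, arrival time A_9=38
draw d_10=1: τ_10=5, arrival time A_10=43
draw d_11=1: τ_11=5, arrival time A_11=48
N_t over t=0..11: 0:0 1:0 2:0 3:0 4:0 5:1 6:1 7:2 8:2 9:2 10:2 11:2

2


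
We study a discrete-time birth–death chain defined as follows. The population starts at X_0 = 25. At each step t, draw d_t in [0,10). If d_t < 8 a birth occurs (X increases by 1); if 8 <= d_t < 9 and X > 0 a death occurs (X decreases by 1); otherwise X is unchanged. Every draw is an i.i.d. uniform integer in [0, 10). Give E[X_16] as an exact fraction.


X can drop by at most 1 per step and X_0 = 25 > T = 16, so X_t >= 25 − t >= 9 > 0 for every t <= 16: the floor at 0 (the 'and X > 0' condition) never binds. Hence X_16 = X_0 + Σ_{t<16} Y_t with i.i.d. increments Y_t = y(d_t) ∈ {+1, −1, 0}.
Outcome values over d=0..9: [1, 1, 1, 1, 1, 1, 1, 1, -1, 0]
Σy = 7, Σy² = 9, M = 10
μ = 7/10 = 7/10,  σ² = 9/10 − (7/10)² = 41/100
E[X_16] = 25 + 16·(7/10) = 181/5

181/5


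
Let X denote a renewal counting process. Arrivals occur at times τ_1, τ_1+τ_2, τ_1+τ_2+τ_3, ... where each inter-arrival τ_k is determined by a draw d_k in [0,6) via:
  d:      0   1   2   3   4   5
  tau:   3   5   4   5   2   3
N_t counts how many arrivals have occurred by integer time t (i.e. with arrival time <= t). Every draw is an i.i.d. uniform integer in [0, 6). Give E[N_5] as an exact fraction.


Inter-arrival values over d=0..5: [3, 5, 4, 5, 2, 3]
Each d has probability 1/6, so the pmf of τ is: f(2) = 1/6, f(3) = 1/3, f(4) = 1/6, f(5) = 1/3
Renewal equation for m(n) = E[N_n]: condition on τ_1 = k (if k <= n, one arrival plus a fresh copy on the remaining n−k steps): m(n) = F(n) + Σ_{k<=n} f(k)·m(n−k), where F(n) = P(τ <= n) and m(0) = 0
m(1) = F(1) = 0
m(2) = F(2) = 1/6
m(3) = F(3) = 1/2
m(4) = F(4) + f(2)·m(2) = 2/3 + 1/6·1/6 = 25/36
m(5) = F(5) + f(2)·m(3) + f(3)·m(2) = 1 + 1/6·1/2 + 1/3·1/6 = 41/36
E[N_5] = m(5) = 41/36

41/36


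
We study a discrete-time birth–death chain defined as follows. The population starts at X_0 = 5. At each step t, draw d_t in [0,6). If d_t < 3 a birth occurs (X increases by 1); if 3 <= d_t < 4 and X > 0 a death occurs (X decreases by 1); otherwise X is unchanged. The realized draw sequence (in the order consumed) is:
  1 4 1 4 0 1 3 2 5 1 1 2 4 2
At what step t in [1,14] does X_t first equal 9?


6

t=0: X=5, d=1 → birth, X_1=6
t=1: X=6, d=4 → hold, X_2=6
t=2: X=6, d=1 → birth, X_3=7
t=3: X=7, d=4 → hold, X_4=7
t=4: X=7, d=0 → birth, X_5=8
t=5: X=8, d=1 → birth, X_6=9
t=6: X=9, d=3 → death, X_7=8
t=7: X=8, d=2 → birth, X_8=9
t=8: X=9, d=5 → hold, X_9=9
t=9: X=9, d=1 → birth, X_10=10
t=10: X=10, d=1 → birth, X_11=11
t=11: X=11, d=2 → birth, X_12=12
t=12: X=12, d=4 → hold, X_13=12
t=13: X=12, d=2 → birth, X_14=13


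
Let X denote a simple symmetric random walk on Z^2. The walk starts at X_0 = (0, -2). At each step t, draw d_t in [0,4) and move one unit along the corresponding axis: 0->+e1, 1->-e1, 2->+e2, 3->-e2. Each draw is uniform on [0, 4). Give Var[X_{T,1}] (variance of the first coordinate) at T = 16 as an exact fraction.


8

Outcome values over d=0..3: [1, -1, 0, 0]
Σy = 0, Σy² = 2, M = 4
μ = 0/4 = 0,  σ² = 2/4 − (0)² = 1/2
Independent increments: Var[X_16] = 16·σ² = 16·(1/2) = 8


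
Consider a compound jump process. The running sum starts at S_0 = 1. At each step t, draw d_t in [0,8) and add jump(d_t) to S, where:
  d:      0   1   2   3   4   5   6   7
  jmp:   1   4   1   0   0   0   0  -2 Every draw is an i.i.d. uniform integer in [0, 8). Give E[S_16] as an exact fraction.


9

Outcome values over d=0..7: [1, 4, 1, 0, 0, 0, 0, -2]
Σy = 4, Σy² = 22, M = 8
μ = 4/8 = 1/2,  σ² = 22/8 − (1/2)² = 5/2
E[S_16] = 1 + 16·(1/2) = 9


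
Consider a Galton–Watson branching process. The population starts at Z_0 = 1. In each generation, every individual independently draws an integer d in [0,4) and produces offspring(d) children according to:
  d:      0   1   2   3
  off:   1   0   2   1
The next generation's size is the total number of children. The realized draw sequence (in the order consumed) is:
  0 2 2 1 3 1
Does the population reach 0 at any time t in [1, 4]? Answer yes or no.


gen 0: Z_0=1, draws=[0], offspring=[1], Z_1=1
gen 1: Z_1=1, draws=[2], offspring=[2], Z_2=2
gen 2: Z_2=2, draws=[2, 1], offspring=[2, 0], Z_3=2
gen 3: Z_3=2, draws=[3, 1], offspring=[1, 0], Z_4=1

no


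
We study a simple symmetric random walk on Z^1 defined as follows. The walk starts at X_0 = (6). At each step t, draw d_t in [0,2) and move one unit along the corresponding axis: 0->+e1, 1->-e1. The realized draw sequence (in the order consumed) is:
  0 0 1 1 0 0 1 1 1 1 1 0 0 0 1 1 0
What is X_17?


t=0: X=(6), d=0 → +e1, X_1=(7)
t=1: X=(7), d=0 → +e1, X_2=(8)
t=2: X=(8), d=1 → -e1, X_3=(7)
t=3: X=(7), d=1 → -e1, X_4=(6)
t=4: X=(6), d=0 → +e1, X_5=(7)
t=5: X=(7), d=0 → +e1, X_6=(8)
t=6: X=(8), d=1 → -e1, X_7=(7)
t=7: X=(7), d=1 → -e1, X_8=(6)
t=8: X=(6), d=1 → -e1, X_9=(5)
t=9: X=(5), d=1 → -e1, X_10=(4)
t=10: X=(4), d=1 → -e1, X_11=(3)
t=11: X=(3), d=0 → +e1, X_12=(4)
t=12: X=(4), d=0 → +e1, X_13=(5)
t=13: X=(5), d=0 → +e1, X_14=(6)
t=14: X=(6), d=1 → -e1, X_15=(5)
t=15: X=(5), d=1 → -e1, X_16=(4)
t=16: X=(4), d=0 → +e1, X_17=(5)

(5)


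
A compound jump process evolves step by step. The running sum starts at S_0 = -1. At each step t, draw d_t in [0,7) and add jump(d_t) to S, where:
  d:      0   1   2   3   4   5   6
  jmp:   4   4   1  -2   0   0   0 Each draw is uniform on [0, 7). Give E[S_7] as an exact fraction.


6

Outcome values over d=0..6: [4, 4, 1, -2, 0, 0, 0]
Σy = 7, Σy² = 37, M = 7
μ = 7/7 = 1,  σ² = 37/7 − (1)² = 30/7
E[S_7] = -1 + 7·(1) = 6


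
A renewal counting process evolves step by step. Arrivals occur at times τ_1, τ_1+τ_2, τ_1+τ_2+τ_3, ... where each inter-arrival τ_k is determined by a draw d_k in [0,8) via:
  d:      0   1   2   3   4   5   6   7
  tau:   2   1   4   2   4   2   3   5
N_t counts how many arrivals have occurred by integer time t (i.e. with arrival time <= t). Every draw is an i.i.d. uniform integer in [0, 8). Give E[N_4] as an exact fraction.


Inter-arrival values over d=0..7: [2, 1, 4, 2, 4, 2, 3, 5]
Each d has probability 1/8, so the pmf of τ is: f(1) = 1/8, f(2) = 3/8, f(3) = 1/8, f(4) = 1/4, f(5) = 1/8
Renewal equation for m(n) = E[N_n]: condition on τ_1 = k (if k <= n, one arrival plus a fresh copy on the remaining n−k steps): m(n) = F(n) + Σ_{k<=n} f(k)·m(n−k), where F(n) = P(τ <= n) and m(0) = 0
m(1) = F(1) = 1/8
m(2) = F(2) + f(1)·m(1) = 1/2 + 1/8·1/8 = 33/64
m(3) = F(3) + f(1)·m(2) + f(2)·m(1) = 5/8 + 1/8·33/64 + 3/8·1/8 = 377/512
m(4) = F(4) + f(1)·m(3) + f(2)·m(2) + f(3)·m(1) = 7/8 + 1/8·377/512 + 3/8·33/64 + 1/8·1/8 = 4817/4096
E[N_4] = m(4) = 4817/4096

4817/4096


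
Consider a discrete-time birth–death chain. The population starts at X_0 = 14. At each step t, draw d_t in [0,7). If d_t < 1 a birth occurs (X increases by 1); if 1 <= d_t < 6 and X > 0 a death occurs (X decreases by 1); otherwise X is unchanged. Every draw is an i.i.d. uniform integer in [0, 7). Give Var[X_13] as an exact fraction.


338/49

X can drop by at most 1 per step and X_0 = 14 > T = 13, so X_t >= 14 − t >= 1 > 0 for every t <= 13: the floor at 0 (the 'and X > 0' condition) never binds. Hence X_13 = X_0 + Σ_{t<13} Y_t with i.i.d. increments Y_t = y(d_t) ∈ {+1, −1, 0}.
Outcome values over d=0..6: [1, -1, -1, -1, -1, -1, 0]
Σy = -4, Σy² = 6, M = 7
μ = -4/7 = -4/7,  σ² = 6/7 − (-4/7)² = 26/49
Independent increments: Var[X_13] = 13·σ² = 13·(26/49) = 338/49


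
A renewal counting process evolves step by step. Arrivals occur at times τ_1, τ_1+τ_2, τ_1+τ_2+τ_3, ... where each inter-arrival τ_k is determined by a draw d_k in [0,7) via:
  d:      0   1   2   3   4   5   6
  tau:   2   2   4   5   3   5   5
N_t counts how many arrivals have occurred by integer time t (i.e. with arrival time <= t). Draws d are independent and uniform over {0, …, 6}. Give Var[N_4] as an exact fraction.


936/2401

Inter-arrival values over d=0..6: [2, 2, 4, 5, 3, 5, 5]
Each d has probability 1/7, so the pmf of τ is: f(2) = 2/7, f(3) = 1/7, f(4) = 1/7, f(5) = 3/7
Let p_n(j) = P(N_n = j), with p_0 = [1]. Condition on τ_1: p_n(0) = P(τ > n), and for j >= 1, p_n(j) = Σ_{k<=n} f(k)·p_{n−k}(j−1)
p_1 = [1]  (j = 0)
p_2 = [5/7, 2/7]  (j = 0..1)
p_3 = [4/7, 3/7]  (j = 0..1)
p_4 = [3/7, 24/49, 4/49]  (j = 0..2)
E[N_4] = Σ j·p_4(j) = 32/49;  E[N_4²] = Σ j²·p_4(j) = 40/49
Var[N_4] = 40/49 − (32/49)² = 936/2401


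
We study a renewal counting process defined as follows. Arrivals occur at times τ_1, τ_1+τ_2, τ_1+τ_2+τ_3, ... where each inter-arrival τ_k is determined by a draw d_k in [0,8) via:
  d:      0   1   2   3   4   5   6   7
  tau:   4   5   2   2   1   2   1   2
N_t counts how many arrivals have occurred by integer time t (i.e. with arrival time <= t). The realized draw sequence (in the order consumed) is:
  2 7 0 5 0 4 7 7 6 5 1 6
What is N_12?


draw d_1=2: τ_1=2, arrival time A_1=2
draw d_2=7: τ_2=2, arrival time A_2=4
draw d_3=0: τ_3=4, arrival time A_3=8
draw d_4=5: τ_4=2, arrival time A_4=10
draw d_5=0: τ_5=4, arrival time A_5=14
draw d_6=4: τ_6=1, arrival time A_6=15
draw d_7=7: τ_7=2, arrival time A_7=17
draw d_8=7: τ_8=2, arrival time A_8=19
draw d_9=6: τ_9=1, arrival time A_9=20
draw d_10=5: τ_10=2, arrival time A_10=22
draw d_11=1: τ_11=5, arrival time A_11=27
draw d_12=6: τ_12=1, arrival time A_12=28
N_t over t=0..12: 0:0 1:0 2:1 3:1 4:2 5:2 6:2 7:2 8:3 9:3 10:4 11:4 12:4

4


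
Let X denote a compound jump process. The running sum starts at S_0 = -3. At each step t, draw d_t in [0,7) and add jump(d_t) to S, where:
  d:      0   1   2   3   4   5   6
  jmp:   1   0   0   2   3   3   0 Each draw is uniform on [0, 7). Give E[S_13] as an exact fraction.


Outcome values over d=0..6: [1, 0, 0, 2, 3, 3, 0]
Σy = 9, Σy² = 23, M = 7
μ = 9/7 = 9/7,  σ² = 23/7 − (9/7)² = 80/49
E[S_13] = -3 + 13·(9/7) = 96/7

96/7


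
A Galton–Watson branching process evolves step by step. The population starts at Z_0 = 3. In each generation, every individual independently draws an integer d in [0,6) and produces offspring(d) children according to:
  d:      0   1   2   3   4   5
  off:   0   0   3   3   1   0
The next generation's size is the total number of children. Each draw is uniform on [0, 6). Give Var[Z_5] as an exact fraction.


1409423015/20155392

Outcome values over d=0..5: [0, 0, 3, 3, 1, 0]
Σy = 7, Σy² = 19, M = 6
μ = 7/6 = 7/6,  σ² = 19/6 − (7/6)² = 65/36
V_0 = 0, E_0 = 3
V_1 = 65/36·E_0 + (7/6)²·V_0 = 65/12;  E_1 = 7/2
V_2 = 65/36·E_1 + (7/6)²·V_1 = 5915/432;  E_2 = 49/12
V_3 = 65/36·E_2 + (7/6)²·V_2 = 404495/15552;  E_3 = 343/72
V_4 = 65/36·E_3 + (7/6)²·V_3 = 24635975/559872;  E_4 = 2401/432
V_5 = 65/36·E_4 + (7/6)²·V_4 = 1409423015/20155392;  E_5 = 16807/2592


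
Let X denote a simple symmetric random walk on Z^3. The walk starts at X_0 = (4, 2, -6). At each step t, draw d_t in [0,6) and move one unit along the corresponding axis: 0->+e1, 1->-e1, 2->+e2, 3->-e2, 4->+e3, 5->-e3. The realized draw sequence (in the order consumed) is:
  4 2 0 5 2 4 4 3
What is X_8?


(5, 3, -4)

t=0: X=(4, 2, -6), d=4 → +e3, X_1=(4, 2, -5)
t=1: X=(4, 2, -5), d=2 → +e2, X_2=(4, 3, -5)
t=2: X=(4, 3, -5), d=0 → +e1, X_3=(5, 3, -5)
t=3: X=(5, 3, -5), d=5 → -e3, X_4=(5, 3, -6)
t=4: X=(5, 3, -6), d=2 → +e2, X_5=(5, 4, -6)
t=5: X=(5, 4, -6), d=4 → +e3, X_6=(5, 4, -5)
t=6: X=(5, 4, -5), d=4 → +e3, X_7=(5, 4, -4)
t=7: X=(5, 4, -4), d=3 → -e2, X_8=(5, 3, -4)


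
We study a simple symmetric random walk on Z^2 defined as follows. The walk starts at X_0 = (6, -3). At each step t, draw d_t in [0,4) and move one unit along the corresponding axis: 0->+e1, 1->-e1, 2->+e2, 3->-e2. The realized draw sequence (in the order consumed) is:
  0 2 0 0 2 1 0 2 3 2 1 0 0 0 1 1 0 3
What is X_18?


(10, -1)

t=0: X=(6, -3), d=0 → +e1, X_1=(7, -3)
t=1: X=(7, -3), d=2 → +e2, X_2=(7, -2)
t=2: X=(7, -2), d=0 → +e1, X_3=(8, -2)
t=3: X=(8, -2), d=0 → +e1, X_4=(9, -2)
t=4: X=(9, -2), d=2 → +e2, X_5=(9, -1)
t=5: X=(9, -1), d=1 → -e1, X_6=(8, -1)
t=6: X=(8, -1), d=0 → +e1, X_7=(9, -1)
t=7: X=(9, -1), d=2 → +e2, X_8=(9, 0)
t=8: X=(9, 0), d=3 → -e2, X_9=(9, -1)
t=9: X=(9, -1), d=2 → +e2, X_10=(9, 0)
t=10: X=(9, 0), d=1 → -e1, X_11=(8, 0)
t=11: X=(8, 0), d=0 → +e1, X_12=(9, 0)
t=12: X=(9, 0), d=0 → +e1, X_13=(10, 0)
t=13: X=(10, 0), d=0 → +e1, X_14=(11, 0)
t=14: X=(11, 0), d=1 → -e1, X_15=(10, 0)
t=15: X=(10, 0), d=1 → -e1, X_16=(9, 0)
t=16: X=(9, 0), d=0 → +e1, X_17=(10, 0)
t=17: X=(10, 0), d=3 → -e2, X_18=(10, -1)
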